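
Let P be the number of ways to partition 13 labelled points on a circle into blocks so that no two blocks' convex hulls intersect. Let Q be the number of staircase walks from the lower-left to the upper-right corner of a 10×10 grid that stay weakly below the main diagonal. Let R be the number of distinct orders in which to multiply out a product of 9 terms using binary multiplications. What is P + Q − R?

758266

Non-crossing partitions of an n-element set are counted by C_n; here n = 13. So P = C_13 = 742900.
Monotone paths in an n×n grid that stay weakly below the diagonal are counted by C_n; here n = 10. So Q = C_10 = 16796.
Ways to associate a product of 9 factors correspond to binary trees on 9 leaves, so the count is C_8. So R = C_8 = 1430.
P + Q − R = 742900 + 16796 − 1430 = 758266.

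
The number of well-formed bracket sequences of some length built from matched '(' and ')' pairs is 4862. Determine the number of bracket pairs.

Balanced strings of n bracket-pairs are counted by C_n. The Catalan number equal to 4862 is C_9.

9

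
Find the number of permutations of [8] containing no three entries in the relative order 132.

Permutations of [n] avoiding any single length-3 pattern are counted by C_n; here n = 8.
C_8 = C_7 · 2(2·7+1)/(7+2) = 429 · 30/9 = 1430.

1430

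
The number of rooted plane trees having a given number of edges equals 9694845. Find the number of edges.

Rooted ordered trees with n edges are counted by C_n. The Catalan number equal to 9694845 is C_15.

15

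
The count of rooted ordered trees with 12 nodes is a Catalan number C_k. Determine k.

A rooted plane tree on 12 nodes has 11 edges, and such trees are counted by C_11.

11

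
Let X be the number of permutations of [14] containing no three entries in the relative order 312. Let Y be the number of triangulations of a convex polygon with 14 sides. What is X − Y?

Permutations of [n] avoiding any single length-3 pattern are counted by C_n; here n = 14. So X = C_14 = 2674440.
Triangulations of a convex m-gon are counted by C_{m−2}; with m = 14 this is C_12. So Y = C_12 = 208012.
X − Y = 2674440 − 208012 = 2466428.

2466428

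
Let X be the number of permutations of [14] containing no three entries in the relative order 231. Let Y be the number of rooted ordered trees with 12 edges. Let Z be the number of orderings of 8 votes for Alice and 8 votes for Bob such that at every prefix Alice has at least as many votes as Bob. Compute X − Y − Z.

Permutations of [n] avoiding any single length-3 pattern are counted by C_n; here n = 14. So X = C_14 = 2674440.
A rooted plane tree with 12 edges has 13 nodes, and the count is C_12. So Y = C_12 = 208012.
Reading a vote for the leader as '(' and for the other as ')' turns such a sequence into a balanced string of 8 pairs, so the count is C_8. So Z = C_8 = 1430.
X − Y − Z = 2674440 − 208012 − 1430 = 2464998.

2464998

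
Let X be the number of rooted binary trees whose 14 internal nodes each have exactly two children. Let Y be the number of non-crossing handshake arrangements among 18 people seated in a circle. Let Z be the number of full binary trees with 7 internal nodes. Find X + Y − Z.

Full binary trees with n internal nodes are counted by C_n; here n = 14. So X = C_14 = 2674440.
With 18 = 2·9 people, non-crossing handshake pairings are non-crossing perfect matchings on a circle, counted by C_9. So Y = C_9 = 4862.
Full binary trees with n internal nodes are counted by C_n; here n = 7. So Z = C_7 = 429.
X + Y − Z = 2674440 + 4862 − 429 = 2678873.

2678873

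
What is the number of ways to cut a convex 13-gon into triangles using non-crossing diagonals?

The number of triangulations of a 13-gon is the Catalan number C_11 (index = sides − 2).
C_11 = C(22,11)/12 = 705432/12 = 58786.

58786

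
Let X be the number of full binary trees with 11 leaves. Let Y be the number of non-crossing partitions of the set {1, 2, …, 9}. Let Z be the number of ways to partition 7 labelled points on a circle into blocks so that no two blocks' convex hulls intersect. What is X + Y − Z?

21229

Full binary trees with 11 leaves have 11−1 = 10 internal nodes, so there are C_10 of them. So X = C_10 = 16796.
The non-crossing partitions of [9] form a lattice of size C_9. So Y = C_9 = 4862.
The non-crossing partitions of [7] form a lattice of size C_7. So Z = C_7 = 429.
X + Y − Z = 16796 + 4862 − 429 = 21229.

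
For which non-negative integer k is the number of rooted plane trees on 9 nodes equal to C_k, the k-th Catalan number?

8

A rooted plane tree on 9 nodes has 8 edges, and such trees are counted by C_8.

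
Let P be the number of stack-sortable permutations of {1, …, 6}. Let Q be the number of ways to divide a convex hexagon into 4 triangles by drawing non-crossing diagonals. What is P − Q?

118

By Knuth's characterisation, the stack-sortable permutations of length 6 are the 231-avoiders, numbering C_6. So P = C_6 = 132.
The number of triangulations of a 6-gon is the Catalan number C_4 (index = sides − 2). So Q = C_4 = 14.
P − Q = 132 − 14 = 118.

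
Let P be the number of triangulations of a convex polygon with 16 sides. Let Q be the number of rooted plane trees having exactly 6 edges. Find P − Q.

Triangulations of a convex m-gon are counted by C_{m−2}; with m = 16 this is C_14. So P = C_14 = 2674440.
Rooted ordered trees with n edges are counted by C_n; here n = 6. So Q = C_6 = 132.
P − Q = 2674440 − 132 = 2674308.

2674308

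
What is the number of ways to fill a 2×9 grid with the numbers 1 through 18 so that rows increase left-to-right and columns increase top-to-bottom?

4862

Standard Young tableaux of shape 2×n are counted by C_n; here n = 9.
C_9 = C_8 · 2(2·8+1)/(8+2) = 1430 · 34/10 = 4862.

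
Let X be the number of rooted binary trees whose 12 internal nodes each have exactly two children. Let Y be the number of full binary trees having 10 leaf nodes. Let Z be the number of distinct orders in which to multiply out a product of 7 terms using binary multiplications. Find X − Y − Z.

The number of full binary trees on 12 internal nodes is the Catalan number C_12. So X = C_12 = 208012.
Full binary trees with 10 leaves have 10−1 = 9 internal nodes, so there are C_9 of them. So Y = C_9 = 4862.
Ways to associate a product of 7 factors correspond to binary trees on 7 leaves, so the count is C_6. So Z = C_6 = 132.
X − Y − Z = 208012 − 4862 − 132 = 203018.

203018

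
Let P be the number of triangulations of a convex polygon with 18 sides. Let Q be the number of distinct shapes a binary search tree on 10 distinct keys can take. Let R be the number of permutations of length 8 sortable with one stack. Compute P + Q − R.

The number of triangulations of an 18-gon is the Catalan number C_16 (index = sides − 2). So P = C_16 = 35357670.
There are C_n binary search tree shapes on n keys; with n = 10 that is C_10. So Q = C_10 = 16796.
By Knuth's characterisation, the stack-sortable permutations of length 8 are the 231-avoiders, numbering C_8. So R = C_8 = 1430.
P + Q − R = 35357670 + 16796 − 1430 = 35373036.

35373036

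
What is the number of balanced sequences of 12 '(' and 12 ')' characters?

208012

With 12 pairs the number of balanced bracket strings is the Catalan number C_12.
C_12 = 208012.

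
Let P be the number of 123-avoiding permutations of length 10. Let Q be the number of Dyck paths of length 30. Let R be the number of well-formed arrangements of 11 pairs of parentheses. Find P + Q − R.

For any fixed pattern of length 3, the pattern-avoiding permutations of [10] number C_10. So P = C_10 = 16796.
A Dyck path with 15 up-steps and 15 down-steps has semilength 15, so there are C_15 of them. So Q = C_15 = 9694845.
Balanced strings of n pairs of brackets are counted by C_n; here n = 11. So R = C_11 = 58786.
P + Q − R = 16796 + 9694845 − 58786 = 9652855.

9652855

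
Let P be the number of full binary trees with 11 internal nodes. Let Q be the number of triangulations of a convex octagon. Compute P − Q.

Full binary trees with n internal nodes are counted by C_n; here n = 11. So P = C_11 = 58786.
Triangulations of a convex m-gon are counted by C_{m−2}; with m = 8 this is C_6. So Q = C_6 = 132.
P − Q = 58786 − 132 = 58654.

58654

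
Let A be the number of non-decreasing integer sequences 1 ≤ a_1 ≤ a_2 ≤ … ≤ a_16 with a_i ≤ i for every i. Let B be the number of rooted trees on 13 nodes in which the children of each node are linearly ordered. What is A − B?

Weakly increasing sequences with a_i ≤ i biject with Dyck paths of semilength 16, so there are C_16. So A = C_16 = 35357670.
A rooted plane tree on 13 nodes has 12 edges, and such trees are counted by C_12. So B = C_12 = 208012.
A − B = 35357670 − 208012 = 35149658.

35149658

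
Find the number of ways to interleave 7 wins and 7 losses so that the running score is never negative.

Ballot sequences with n votes each where one side never trails are Dyck words, counted by C_n; here n = 7.
C_7 = C(14,7)/8 = 3432/8 = 429.

429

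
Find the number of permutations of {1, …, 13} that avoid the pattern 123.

Permutations of [n] avoiding any single length-3 pattern are counted by C_n; here n = 13.
C_13 = C_12 · 2(2·12+1)/(12+2) = 208012 · 50/14 = 742900.

742900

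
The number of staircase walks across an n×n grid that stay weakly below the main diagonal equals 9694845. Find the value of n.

15

Such diagonal-avoiding paths in an n×n grid are counted by C_n. Since C_15 = 9694845, the index is 15.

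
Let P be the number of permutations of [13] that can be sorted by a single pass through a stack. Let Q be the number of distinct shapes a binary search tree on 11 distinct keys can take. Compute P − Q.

684114

By Knuth's characterisation, the stack-sortable permutations of length 13 are the 231-avoiders, numbering C_13. So P = C_13 = 742900.
Binary trees (left/right distinguished) on n nodes are counted by C_n; here n = 11. So Q = C_11 = 58786.
P − Q = 742900 − 58786 = 684114.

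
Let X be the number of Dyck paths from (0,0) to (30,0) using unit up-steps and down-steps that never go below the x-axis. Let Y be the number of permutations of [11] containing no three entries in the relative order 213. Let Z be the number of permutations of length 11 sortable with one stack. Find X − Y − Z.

9577273

Paths of 15 up- and 15 down-steps that never dip below the axis are Dyck paths; their count is C_15. So X = C_15 = 9694845.
For any fixed pattern of length 3, the pattern-avoiding permutations of [11] number C_11. So Y = C_11 = 58786.
Stack-sortable permutations are exactly the 231-avoiding ones, counted by C_n; here n = 11. So Z = C_11 = 58786.
X − Y − Z = 9694845 − 58786 − 58786 = 9577273.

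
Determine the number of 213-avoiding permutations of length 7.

429

Permutations of [n] avoiding any single length-3 pattern are counted by C_n; here n = 7.
C_7 = C(14,7)/8 = 3432/8 = 429.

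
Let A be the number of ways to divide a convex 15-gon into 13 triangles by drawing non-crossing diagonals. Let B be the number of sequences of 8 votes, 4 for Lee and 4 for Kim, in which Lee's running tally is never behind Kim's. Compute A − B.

A convex 15-gon is triangulated into 13 triangles, and the number of such triangulations is the Catalan number C_{15−2} = C_13. So A = C_13 = 742900.
Reading a vote for the leader as '(' and for the other as ')' turns such a sequence into a balanced string of 4 pairs, so the count is C_4. So B = C_4 = 14.
A − B = 742900 − 14 = 742886.

742886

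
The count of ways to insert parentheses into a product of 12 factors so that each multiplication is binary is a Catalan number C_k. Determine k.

11

Bracketing 12 factors into binary products is counted by C_{12−1} = C_11.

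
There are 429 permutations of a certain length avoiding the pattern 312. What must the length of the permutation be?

7

Permutations of [n] avoiding a fixed length-3 pattern are counted by C_n. The Catalan number equal to 429 is C_7.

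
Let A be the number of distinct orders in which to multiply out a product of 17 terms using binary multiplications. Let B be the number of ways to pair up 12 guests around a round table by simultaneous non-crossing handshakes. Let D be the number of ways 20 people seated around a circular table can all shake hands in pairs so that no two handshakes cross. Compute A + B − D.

Bracketing 17 factors into binary products is counted by C_{17−1} = C_16. So A = C_16 = 35357670.
Non-crossing handshake pairings of 2n people are counted by C_n; 12 people gives n = 6. So B = C_6 = 132.
With 20 = 2·10 people, non-crossing handshake pairings are non-crossing perfect matchings on a circle, counted by C_10. So D = C_10 = 16796.
A + B − D = 35357670 + 132 − 16796 = 35341006.

35341006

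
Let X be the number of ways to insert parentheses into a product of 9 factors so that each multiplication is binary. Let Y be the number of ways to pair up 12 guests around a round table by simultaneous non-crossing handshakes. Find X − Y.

Ways to associate a product of 9 factors correspond to binary trees on 9 leaves, so the count is C_8. So X = C_8 = 1430.
Non-crossing handshake pairings of 2n people are counted by C_n; 12 people gives n = 6. So Y = C_6 = 132.
X − Y = 1430 − 132 = 1298.

1298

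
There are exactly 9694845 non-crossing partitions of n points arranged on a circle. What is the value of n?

Non-crossing partitions of [n] are counted by C_n. Since C_15 = 9694845, the index is 15.

15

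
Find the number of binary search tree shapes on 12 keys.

208012

There are C_n binary search tree shapes on n keys; with n = 12 that is C_12.
C_12 = C_11 · 2(2·11+1)/(11+2) = 58786 · 46/13 = 208012.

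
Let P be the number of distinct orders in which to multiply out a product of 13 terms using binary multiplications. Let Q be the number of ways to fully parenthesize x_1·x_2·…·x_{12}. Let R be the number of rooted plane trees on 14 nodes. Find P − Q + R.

892126

Bracketing 13 factors into binary products is counted by C_{13−1} = C_12. So P = C_12 = 208012.
Ways to associate a product of 12 factors correspond to binary trees on 12 leaves, so the count is C_11. So Q = C_11 = 58786.
Rooted ordered (plane) trees on m nodes have m−1 edges and are counted by C_{m−1}; m = 14 gives C_13. So R = C_13 = 742900.
P − Q + R = 208012 − 58786 + 742900 = 892126.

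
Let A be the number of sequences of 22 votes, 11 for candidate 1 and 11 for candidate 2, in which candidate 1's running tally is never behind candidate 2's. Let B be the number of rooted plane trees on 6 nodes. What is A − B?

58744

Reading a vote for the leader as '(' and for the other as ')' turns such a sequence into a balanced string of 11 pairs, so the count is C_11. So A = C_11 = 58786.
A rooted plane tree on 6 nodes has 5 edges, and such trees are counted by C_5. So B = C_5 = 42.
A − B = 58786 − 42 = 58744.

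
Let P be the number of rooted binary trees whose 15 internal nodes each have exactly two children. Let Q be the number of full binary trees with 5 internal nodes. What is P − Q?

9694803

Full binary trees with n internal nodes are counted by C_n; here n = 15. So P = C_15 = 9694845.
Full binary trees with n internal nodes are counted by C_n; here n = 5. So Q = C_5 = 42.
P − Q = 9694845 − 42 = 9694803.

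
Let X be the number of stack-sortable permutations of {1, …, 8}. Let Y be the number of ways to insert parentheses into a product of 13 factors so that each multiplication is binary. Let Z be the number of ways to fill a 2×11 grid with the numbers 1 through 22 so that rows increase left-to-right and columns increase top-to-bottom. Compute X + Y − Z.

150656

By Knuth's characterisation, the stack-sortable permutations of length 8 are the 231-avoiders, numbering C_8. So X = C_8 = 1430.
Bracketing 13 factors into binary products is counted by C_{13−1} = C_12. So Y = C_12 = 208012.
By the hook-length formula (or a Dyck-path bijection), SYT of shape 2×11 number C_11. So Z = C_11 = 58786.
X + Y − Z = 1430 + 208012 − 58786 = 150656.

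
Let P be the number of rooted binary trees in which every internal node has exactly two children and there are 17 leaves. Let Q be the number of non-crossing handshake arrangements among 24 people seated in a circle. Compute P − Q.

35149658

A full binary tree with L leaves has L−1 internal nodes and is counted by C_{L−1}; L = 17 gives C_16. So P = C_16 = 35357670.
With 24 = 2·12 people, non-crossing handshake pairings are non-crossing perfect matchings on a circle, counted by C_12. So Q = C_12 = 208012.
P − Q = 35357670 − 208012 = 35149658.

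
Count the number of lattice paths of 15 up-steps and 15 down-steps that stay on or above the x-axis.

9694845

Paths of 15 up- and 15 down-steps that never dip below the axis are Dyck paths; their count is C_15.
C_15 = C(30,15)/16 = 155117520/16 = 9694845.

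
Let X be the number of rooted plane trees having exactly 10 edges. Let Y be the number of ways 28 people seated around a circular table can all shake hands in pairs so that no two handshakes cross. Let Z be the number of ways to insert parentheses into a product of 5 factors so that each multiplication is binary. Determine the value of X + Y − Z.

Rooted ordered trees with n edges are counted by C_n; here n = 10. So X = C_10 = 16796.
Non-crossing handshake pairings of 2n people are counted by C_n; 28 people gives n = 14. So Y = C_14 = 2674440.
Bracketing 5 factors into binary products is counted by C_{5−1} = C_4. So Z = C_4 = 14.
X + Y − Z = 16796 + 2674440 − 14 = 2691222.

2691222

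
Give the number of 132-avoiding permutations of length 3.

5

For any fixed pattern of length 3, the pattern-avoiding permutations of [3] number C_3.
C_3 = 5.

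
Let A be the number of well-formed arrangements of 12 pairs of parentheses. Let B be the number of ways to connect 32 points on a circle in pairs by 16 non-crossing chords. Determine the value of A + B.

Balanced strings of n pairs of brackets are counted by C_n; here n = 12. So A = C_12 = 208012.
Pairing 32 circle points by 16 non-crossing chords gives C_16 matchings. So B = C_16 = 35357670.
A + B = 208012 + 35357670 = 35565682.

35565682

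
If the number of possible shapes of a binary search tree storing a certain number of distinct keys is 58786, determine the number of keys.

Binary search tree shapes on n keys are counted by C_n, and C_11 = 58786.

11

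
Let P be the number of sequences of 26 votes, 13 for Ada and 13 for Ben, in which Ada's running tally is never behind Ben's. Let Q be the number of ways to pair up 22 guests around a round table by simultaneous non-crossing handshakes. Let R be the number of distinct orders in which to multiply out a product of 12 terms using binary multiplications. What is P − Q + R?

Ballot sequences with n votes each where one side never trails are Dyck words, counted by C_n; here n = 13. So P = C_13 = 742900.
Non-crossing handshake pairings of 2n people are counted by C_n; 22 people gives n = 11. So Q = C_11 = 58786.
Parenthesizations of m factors correspond to full binary trees with m leaves, counted by C_{m−1}; m = 12 gives C_11. So R = C_11 = 58786.
P − Q + R = 742900 − 58786 + 58786 = 742900.

742900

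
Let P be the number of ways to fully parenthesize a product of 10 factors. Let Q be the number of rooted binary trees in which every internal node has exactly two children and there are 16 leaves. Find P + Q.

9699707

Bracketing 10 factors into binary products is counted by C_{10−1} = C_9. So P = C_9 = 4862.
A full binary tree with L leaves has L−1 internal nodes and is counted by C_{L−1}; L = 16 gives C_15. So Q = C_15 = 9694845.
P + Q = 4862 + 9694845 = 9699707.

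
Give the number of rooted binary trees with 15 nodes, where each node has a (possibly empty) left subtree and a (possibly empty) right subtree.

Binary trees (left/right distinguished) on n nodes are counted by C_n; here n = 15.
C_15 = C(30,15)/16 = 155117520/16 = 9694845.

9694845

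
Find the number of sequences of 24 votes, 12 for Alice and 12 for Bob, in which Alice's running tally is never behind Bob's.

Ballot sequences with n votes each where one side never trails are Dyck words, counted by C_n; here n = 12.
C_12 = C_11 · 2(2·11+1)/(11+2) = 58786 · 46/13 = 208012.

208012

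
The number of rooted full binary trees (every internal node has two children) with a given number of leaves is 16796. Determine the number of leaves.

11

Full binary trees with L leaves are counted by C_{L−1}. The Catalan number equal to 16796 is C_10.
So the index is 10, and the number of leaves is 10 + 1 = 11.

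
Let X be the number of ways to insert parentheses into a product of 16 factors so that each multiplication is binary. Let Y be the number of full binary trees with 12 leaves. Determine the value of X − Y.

Parenthesizations of m factors correspond to full binary trees with m leaves, counted by C_{m−1}; m = 16 gives C_15. So X = C_15 = 9694845.
Full binary trees with 12 leaves have 12−1 = 11 internal nodes, so there are C_11 of them. So Y = C_11 = 58786.
X − Y = 9694845 − 58786 = 9636059.

9636059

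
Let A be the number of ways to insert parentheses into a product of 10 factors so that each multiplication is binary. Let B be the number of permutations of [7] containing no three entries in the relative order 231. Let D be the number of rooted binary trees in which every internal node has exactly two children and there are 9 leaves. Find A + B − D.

Bracketing 10 factors into binary products is counted by C_{10−1} = C_9. So A = C_9 = 4862.
For any fixed pattern of length 3, the pattern-avoiding permutations of [7] number C_7. So B = C_7 = 429.
A full binary tree with L leaves has L−1 internal nodes and is counted by C_{L−1}; L = 9 gives C_8. So D = C_8 = 1430.
A + B − D = 4862 + 429 − 1430 = 3861.

3861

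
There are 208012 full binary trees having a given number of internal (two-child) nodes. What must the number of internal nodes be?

Full binary trees with n internal nodes are counted by C_n; 208012 = C_12.

12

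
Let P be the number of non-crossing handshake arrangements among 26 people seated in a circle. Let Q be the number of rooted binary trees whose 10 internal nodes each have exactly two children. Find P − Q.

726104

Non-crossing handshake pairings of 2n people are counted by C_n; 26 people gives n = 13. So P = C_13 = 742900.
Full binary trees with n internal nodes are counted by C_n; here n = 10. So Q = C_10 = 16796.
P − Q = 742900 − 16796 = 726104.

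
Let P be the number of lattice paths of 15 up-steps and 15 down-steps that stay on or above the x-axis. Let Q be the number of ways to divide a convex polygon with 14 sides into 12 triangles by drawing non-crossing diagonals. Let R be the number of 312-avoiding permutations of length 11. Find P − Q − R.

9428047

Paths of 15 up- and 15 down-steps that never dip below the axis are Dyck paths; their count is C_15. So P = C_15 = 9694845.
A convex 14-gon is triangulated into 12 triangles, and the number of such triangulations is the Catalan number C_{14−2} = C_12. So Q = C_12 = 208012.
Permutations of [n] avoiding any single length-3 pattern are counted by C_n; here n = 11. So R = C_11 = 58786.
P − Q − R = 9694845 − 208012 − 58786 = 9428047.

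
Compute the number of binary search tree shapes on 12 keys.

208012

Binary trees (left/right distinguished) on n nodes are counted by C_n; here n = 12.
C_12 = C(24,12)/13 = 2704156/13 = 208012.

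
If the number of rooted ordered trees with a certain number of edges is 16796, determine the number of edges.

Rooted ordered trees with n edges are counted by C_n; 16796 = C_10.

10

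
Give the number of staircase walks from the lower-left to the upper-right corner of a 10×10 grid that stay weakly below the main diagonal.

16796

Monotone paths in an n×n grid that stay weakly below the diagonal are counted by C_n; here n = 10.
C_10 = C_9 · 2(2·9+1)/(9+2) = 4862 · 38/11 = 16796.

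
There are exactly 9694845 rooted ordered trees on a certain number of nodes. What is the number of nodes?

Rooted ordered trees on m nodes are counted by C_{m−1}. Since C_15 = 9694845, the index is 15.
So the index is 15, and the number of nodes is 15 + 1 = 16.

16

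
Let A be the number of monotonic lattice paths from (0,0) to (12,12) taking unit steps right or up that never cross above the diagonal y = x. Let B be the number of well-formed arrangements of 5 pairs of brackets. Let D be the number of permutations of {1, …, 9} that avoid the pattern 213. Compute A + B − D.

203192

Sub-diagonal monotone paths from (0,0) to (12,12) biject with Dyck paths of semilength 12, giving C_12. So A = C_12 = 208012.
Balanced strings of n pairs of brackets are counted by C_n; here n = 5. So B = C_5 = 42.
For any fixed pattern of length 3, the pattern-avoiding permutations of [9] number C_9. So D = C_9 = 4862.
A + B − D = 208012 + 42 − 4862 = 203192.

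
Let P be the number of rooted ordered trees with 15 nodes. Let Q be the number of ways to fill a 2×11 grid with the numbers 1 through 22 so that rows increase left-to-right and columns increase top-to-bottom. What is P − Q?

2615654

A rooted plane tree on 15 nodes has 14 edges, and such trees are counted by C_14. So P = C_14 = 2674440.
Standard Young tableaux of shape 2×n are counted by C_n; here n = 11. So Q = C_11 = 58786.
P − Q = 2674440 − 58786 = 2615654.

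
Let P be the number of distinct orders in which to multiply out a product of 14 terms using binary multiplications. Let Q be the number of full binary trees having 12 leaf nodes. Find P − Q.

Ways to associate a product of 14 factors correspond to binary trees on 14 leaves, so the count is C_13. So P = C_13 = 742900.
A full binary tree with L leaves has L−1 internal nodes and is counted by C_{L−1}; L = 12 gives C_11. So Q = C_11 = 58786.
P − Q = 742900 − 58786 = 684114.

684114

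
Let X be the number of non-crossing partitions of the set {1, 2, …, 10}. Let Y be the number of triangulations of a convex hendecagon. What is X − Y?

Non-crossing partitions of an n-element set are counted by C_n; here n = 10. So X = C_10 = 16796.
The number of triangulations of an 11-gon is the Catalan number C_9 (index = sides − 2). So Y = C_9 = 4862.
X − Y = 16796 − 4862 = 11934.

11934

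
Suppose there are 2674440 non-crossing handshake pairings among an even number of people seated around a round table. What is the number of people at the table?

Non-crossing handshake pairings of 2n people are counted by C_n. The Catalan number equal to 2674440 is C_14.
So n = 14, and there are 2n = 28 people.

28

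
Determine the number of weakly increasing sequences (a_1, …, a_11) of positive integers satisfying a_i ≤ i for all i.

58786

Such sub-staircase sequences of length n are counted by C_n; here n = 11.
C_11 = C_10 · 2(2·10+1)/(10+2) = 16796 · 42/12 = 58786.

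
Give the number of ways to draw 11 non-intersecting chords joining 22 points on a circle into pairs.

Non-crossing perfect matchings of 2n points on a circle are counted by C_n; with 22 points, n = 11.
C_11 = 58786.

58786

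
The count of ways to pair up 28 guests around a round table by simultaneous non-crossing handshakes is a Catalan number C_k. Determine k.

Non-crossing handshake pairings of 2n people are counted by C_n; 28 people gives n = 14.

14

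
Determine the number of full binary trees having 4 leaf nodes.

5

A full binary tree with L leaves has L−1 internal nodes and is counted by C_{L−1}; L = 4 gives C_3.
C_3 = 5.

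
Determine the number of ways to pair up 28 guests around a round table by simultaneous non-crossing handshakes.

2674440

Non-crossing handshake pairings of 2n people are counted by C_n; 28 people gives n = 14.
C_14 = C(28,14)/15 = 40116600/15 = 2674440.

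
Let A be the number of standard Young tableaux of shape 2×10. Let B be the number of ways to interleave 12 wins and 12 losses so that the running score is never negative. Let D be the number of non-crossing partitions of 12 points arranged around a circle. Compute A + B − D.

Standard Young tableaux of shape 2×n are counted by C_n; here n = 10. So A = C_10 = 16796.
Reading a vote for the leader as '(' and for the other as ')' turns such a sequence into a balanced string of 12 pairs, so the count is C_12. So B = C_12 = 208012.
Non-crossing partitions of an n-element set are counted by C_n; here n = 12. So D = C_12 = 208012.
A + B − D = 16796 + 208012 − 208012 = 16796.

16796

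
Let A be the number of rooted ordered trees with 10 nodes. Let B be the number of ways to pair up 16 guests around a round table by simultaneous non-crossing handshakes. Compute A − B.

3432

A rooted plane tree on 10 nodes has 9 edges, and such trees are counted by C_9. So A = C_9 = 4862.
With 16 = 2·8 people, non-crossing handshake pairings are non-crossing perfect matchings on a circle, counted by C_8. So B = C_8 = 1430.
A − B = 4862 − 1430 = 3432.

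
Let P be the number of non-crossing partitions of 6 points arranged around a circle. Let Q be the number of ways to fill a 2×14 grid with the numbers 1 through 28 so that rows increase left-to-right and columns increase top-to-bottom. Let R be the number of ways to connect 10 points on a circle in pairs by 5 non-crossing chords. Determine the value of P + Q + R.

2674614

The non-crossing partitions of [6] form a lattice of size C_6. So P = C_6 = 132.
Standard Young tableaux of shape 2×n are counted by C_n; here n = 14. So Q = C_14 = 2674440.
Pairing 10 circle points by 5 non-crossing chords gives C_5 matchings. So R = C_5 = 42.
P + Q + R = 132 + 2674440 + 42 = 2674614.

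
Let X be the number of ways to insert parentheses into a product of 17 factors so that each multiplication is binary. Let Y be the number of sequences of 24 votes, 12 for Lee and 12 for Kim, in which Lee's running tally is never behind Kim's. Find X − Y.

Ways to associate a product of 17 factors correspond to binary trees on 17 leaves, so the count is C_16. So X = C_16 = 35357670.
Reading a vote for the leader as '(' and for the other as ')' turns such a sequence into a balanced string of 12 pairs, so the count is C_12. So Y = C_12 = 208012.
X − Y = 35357670 − 208012 = 35149658.

35149658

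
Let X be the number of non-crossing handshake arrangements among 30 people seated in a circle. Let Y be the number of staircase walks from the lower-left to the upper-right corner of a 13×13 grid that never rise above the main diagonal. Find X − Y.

8951945

With 30 = 2·15 people, non-crossing handshake pairings are non-crossing perfect matchings on a circle, counted by C_15. So X = C_15 = 9694845.
Monotone paths in an n×n grid that stay weakly below the diagonal are counted by C_n; here n = 13. So Y = C_13 = 742900.
X − Y = 9694845 − 742900 = 8951945.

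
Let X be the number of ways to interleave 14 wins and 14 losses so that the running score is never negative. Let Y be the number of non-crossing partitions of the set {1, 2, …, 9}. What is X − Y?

Ballot sequences with n votes each where one side never trails are Dyck words, counted by C_n; here n = 14. So X = C_14 = 2674440.
The non-crossing partitions of [9] form a lattice of size C_9. So Y = C_9 = 4862.
X − Y = 2674440 − 4862 = 2669578.

2669578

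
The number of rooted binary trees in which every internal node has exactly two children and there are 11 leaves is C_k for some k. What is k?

Full binary trees with 11 leaves have 11−1 = 10 internal nodes, so there are C_10 of them.

10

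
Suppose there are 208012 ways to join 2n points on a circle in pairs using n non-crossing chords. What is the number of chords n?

Non-crossing pairings of 2n points on a circle are counted by C_n, and C_12 = 208012.

12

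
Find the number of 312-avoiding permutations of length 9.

4862

For any fixed pattern of length 3, the pattern-avoiding permutations of [9] number C_9.
C_9 = 4862.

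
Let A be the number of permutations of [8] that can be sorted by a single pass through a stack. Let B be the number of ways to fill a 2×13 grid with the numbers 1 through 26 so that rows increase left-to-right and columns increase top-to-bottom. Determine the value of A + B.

744330

Stack-sortable permutations are exactly the 231-avoiding ones, counted by C_n; here n = 8. So A = C_8 = 1430.
Standard Young tableaux of shape 2×n are counted by C_n; here n = 13. So B = C_13 = 742900.
A + B = 1430 + 742900 = 744330.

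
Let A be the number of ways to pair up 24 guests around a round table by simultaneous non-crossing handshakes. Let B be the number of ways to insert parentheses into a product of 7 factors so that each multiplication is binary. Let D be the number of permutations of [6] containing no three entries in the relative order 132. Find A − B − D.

Non-crossing handshake pairings of 2n people are counted by C_n; 24 people gives n = 12. So A = C_12 = 208012.
Ways to associate a product of 7 factors correspond to binary trees on 7 leaves, so the count is C_6. So B = C_6 = 132.
Permutations of [n] avoiding any single length-3 pattern are counted by C_n; here n = 6. So D = C_6 = 132.
A − B − D = 208012 − 132 − 132 = 207748.

207748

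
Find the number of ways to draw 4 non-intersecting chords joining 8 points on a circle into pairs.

Non-crossing perfect matchings of 2n points on a circle are counted by C_n; with 8 points, n = 4.
C_4 = C_3 · 2(2·3+1)/(3+2) = 5 · 14/5 = 14.

14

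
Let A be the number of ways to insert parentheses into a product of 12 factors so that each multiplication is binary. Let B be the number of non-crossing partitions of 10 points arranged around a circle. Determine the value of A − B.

Bracketing 12 factors into binary products is counted by C_{12−1} = C_11. So A = C_11 = 58786.
The non-crossing partitions of [10] form a lattice of size C_10. So B = C_10 = 16796.
A − B = 58786 − 16796 = 41990.

41990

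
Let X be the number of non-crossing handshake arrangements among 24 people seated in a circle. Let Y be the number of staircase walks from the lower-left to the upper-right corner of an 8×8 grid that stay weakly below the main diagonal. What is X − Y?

206582

Non-crossing handshake pairings of 2n people are counted by C_n; 24 people gives n = 12. So X = C_12 = 208012.
Monotone paths in an n×n grid that stay weakly below the diagonal are counted by C_n; here n = 8. So Y = C_8 = 1430.
X − Y = 208012 − 1430 = 206582.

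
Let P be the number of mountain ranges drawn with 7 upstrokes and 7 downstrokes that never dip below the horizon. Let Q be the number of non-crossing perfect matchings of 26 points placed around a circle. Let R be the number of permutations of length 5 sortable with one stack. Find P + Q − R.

743287

Paths of 7 up- and 7 down-steps that never dip below the axis are Dyck paths; their count is C_7. So P = C_7 = 429.
Non-crossing perfect matchings of 2n points on a circle are counted by C_n; with 26 points, n = 13. So Q = C_13 = 742900.
Stack-sortable permutations are exactly the 231-avoiding ones, counted by C_n; here n = 5. So R = C_5 = 42.
P + Q − R = 429 + 742900 − 42 = 743287.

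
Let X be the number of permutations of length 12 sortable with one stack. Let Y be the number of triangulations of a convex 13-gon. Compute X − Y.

By Knuth's characterisation, the stack-sortable permutations of length 12 are the 231-avoiders, numbering C_12. So X = C_12 = 208012.
The number of triangulations of a 13-gon is the Catalan number C_11 (index = sides − 2). So Y = C_11 = 58786.
X − Y = 208012 − 58786 = 149226.

149226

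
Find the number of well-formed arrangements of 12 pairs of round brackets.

208012

A balanced arrangement of 12 bracket pairs is a Dyck word of semilength 12, so the count is C_12.
C_12 = C_11 · 2(2·11+1)/(11+2) = 58786 · 46/13 = 208012.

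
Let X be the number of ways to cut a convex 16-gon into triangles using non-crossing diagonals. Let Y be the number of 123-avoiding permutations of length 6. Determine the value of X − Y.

A convex 16-gon is triangulated into 14 triangles, and the number of such triangulations is the Catalan number C_{16−2} = C_14. So X = C_14 = 2674440.
For any fixed pattern of length 3, the pattern-avoiding permutations of [6] number C_6. So Y = C_6 = 132.
X − Y = 2674440 − 132 = 2674308.

2674308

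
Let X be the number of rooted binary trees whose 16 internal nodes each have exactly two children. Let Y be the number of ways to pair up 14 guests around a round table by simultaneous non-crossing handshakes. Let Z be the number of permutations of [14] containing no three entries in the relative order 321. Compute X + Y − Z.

32683659

The number of full binary trees on 16 internal nodes is the Catalan number C_16. So X = C_16 = 35357670.
With 14 = 2·7 people, non-crossing handshake pairings are non-crossing perfect matchings on a circle, counted by C_7. So Y = C_7 = 429.
For any fixed pattern of length 3, the pattern-avoiding permutations of [14] number C_14. So Z = C_14 = 2674440.
X + Y − Z = 35357670 + 429 − 2674440 = 32683659.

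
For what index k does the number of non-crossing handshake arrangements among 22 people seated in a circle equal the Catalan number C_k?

11

With 22 = 2·11 people, non-crossing handshake pairings are non-crossing perfect matchings on a circle, counted by C_11.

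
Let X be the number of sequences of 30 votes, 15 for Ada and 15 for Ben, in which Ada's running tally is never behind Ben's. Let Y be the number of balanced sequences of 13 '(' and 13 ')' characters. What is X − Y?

Reading a vote for the leader as '(' and for the other as ')' turns such a sequence into a balanced string of 15 pairs, so the count is C_15. So X = C_15 = 9694845.
With 13 pairs the number of balanced bracket strings is the Catalan number C_13. So Y = C_13 = 742900.
X − Y = 9694845 − 742900 = 8951945.

8951945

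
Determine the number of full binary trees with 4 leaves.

5

Full binary trees with 4 leaves have 4−1 = 3 internal nodes, so there are C_3 of them.
C_3 = 5.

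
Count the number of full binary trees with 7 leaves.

A full binary tree with L leaves has L−1 internal nodes and is counted by C_{L−1}; L = 7 gives C_6.
C_6 = C_5 · 2(2·5+1)/(5+2) = 42 · 22/7 = 132.

132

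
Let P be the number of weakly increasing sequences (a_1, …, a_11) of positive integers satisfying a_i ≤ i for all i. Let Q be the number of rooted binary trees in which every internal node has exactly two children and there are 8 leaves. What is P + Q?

Weakly increasing sequences with a_i ≤ i biject with Dyck paths of semilength 11, so there are C_11. So P = C_11 = 58786.
A full binary tree with L leaves has L−1 internal nodes and is counted by C_{L−1}; L = 8 gives C_7. So Q = C_7 = 429.
P + Q = 58786 + 429 = 59215.

59215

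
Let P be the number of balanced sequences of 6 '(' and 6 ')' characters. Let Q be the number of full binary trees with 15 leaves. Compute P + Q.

With 6 pairs the number of balanced bracket strings is the Catalan number C_6. So P = C_6 = 132.
A full binary tree with L leaves has L−1 internal nodes and is counted by C_{L−1}; L = 15 gives C_14. So Q = C_14 = 2674440.
P + Q = 132 + 2674440 = 2674572.

2674572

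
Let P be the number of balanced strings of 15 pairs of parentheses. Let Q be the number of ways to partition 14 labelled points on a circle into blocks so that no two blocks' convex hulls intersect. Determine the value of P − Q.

7020405

Balanced strings of n pairs of brackets are counted by C_n; here n = 15. So P = C_15 = 9694845.
Non-crossing partitions of an n-element set are counted by C_n; here n = 14. So Q = C_14 = 2674440.
P − Q = 9694845 − 2674440 = 7020405.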